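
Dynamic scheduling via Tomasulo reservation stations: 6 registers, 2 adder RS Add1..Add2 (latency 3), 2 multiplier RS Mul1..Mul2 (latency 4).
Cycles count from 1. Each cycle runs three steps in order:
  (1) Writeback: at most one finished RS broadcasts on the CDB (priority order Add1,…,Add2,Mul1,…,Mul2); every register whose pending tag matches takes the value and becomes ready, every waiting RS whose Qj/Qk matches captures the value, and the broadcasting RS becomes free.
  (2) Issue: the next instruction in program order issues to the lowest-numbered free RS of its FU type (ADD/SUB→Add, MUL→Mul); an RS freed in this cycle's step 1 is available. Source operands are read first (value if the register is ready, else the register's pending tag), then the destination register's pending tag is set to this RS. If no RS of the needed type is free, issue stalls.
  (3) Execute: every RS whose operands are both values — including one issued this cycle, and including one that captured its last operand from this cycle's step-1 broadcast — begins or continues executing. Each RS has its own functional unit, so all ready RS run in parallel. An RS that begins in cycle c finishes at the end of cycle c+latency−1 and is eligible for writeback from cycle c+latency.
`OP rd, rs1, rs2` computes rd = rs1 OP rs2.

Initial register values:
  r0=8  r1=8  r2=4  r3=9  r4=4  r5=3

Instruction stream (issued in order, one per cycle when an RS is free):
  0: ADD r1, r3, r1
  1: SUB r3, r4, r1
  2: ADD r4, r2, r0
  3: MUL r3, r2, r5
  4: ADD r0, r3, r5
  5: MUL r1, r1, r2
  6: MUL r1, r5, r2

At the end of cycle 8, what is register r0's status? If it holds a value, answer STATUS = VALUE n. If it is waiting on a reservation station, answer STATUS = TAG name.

STATUS = TAG Add1

  c1: issue ADD r1<-Add1  regs: r0:8,r1:Add1,r2:4,r3:9,r4:4,r5:3
  c2: issue SUB r3<-Add2  regs: r0:8,r1:Add1,r2:4,r3:Add2,r4:4,r5:3
  c3: stall  regs: r0:8,r1:Add1,r2:4,r3:Add2,r4:4,r5:3
  c4: CDB Add1=17; issue ADD r4<-Add1  regs: r0:8,r1:17,r2:4,r3:Add2,r4:Add1,r5:3
  c5: issue MUL r3<-Mul1  regs: r0:8,r1:17,r2:4,r3:Mul1,r4:Add1,r5:3
  c6: stall  regs: r0:8,r1:17,r2:4,r3:Mul1,r4:Add1,r5:3
  c7: CDB Add1=12; issue ADD r0<-Add1  regs: r0:Add1,r1:17,r2:4,r3:Mul1,r4:12,r5:3
  c8: CDB Add2=-13; issue MUL r1<-Mul2  regs: r0:Add1,r1:Mul2,r2:4,r3:Mul1,r4:12,r5:3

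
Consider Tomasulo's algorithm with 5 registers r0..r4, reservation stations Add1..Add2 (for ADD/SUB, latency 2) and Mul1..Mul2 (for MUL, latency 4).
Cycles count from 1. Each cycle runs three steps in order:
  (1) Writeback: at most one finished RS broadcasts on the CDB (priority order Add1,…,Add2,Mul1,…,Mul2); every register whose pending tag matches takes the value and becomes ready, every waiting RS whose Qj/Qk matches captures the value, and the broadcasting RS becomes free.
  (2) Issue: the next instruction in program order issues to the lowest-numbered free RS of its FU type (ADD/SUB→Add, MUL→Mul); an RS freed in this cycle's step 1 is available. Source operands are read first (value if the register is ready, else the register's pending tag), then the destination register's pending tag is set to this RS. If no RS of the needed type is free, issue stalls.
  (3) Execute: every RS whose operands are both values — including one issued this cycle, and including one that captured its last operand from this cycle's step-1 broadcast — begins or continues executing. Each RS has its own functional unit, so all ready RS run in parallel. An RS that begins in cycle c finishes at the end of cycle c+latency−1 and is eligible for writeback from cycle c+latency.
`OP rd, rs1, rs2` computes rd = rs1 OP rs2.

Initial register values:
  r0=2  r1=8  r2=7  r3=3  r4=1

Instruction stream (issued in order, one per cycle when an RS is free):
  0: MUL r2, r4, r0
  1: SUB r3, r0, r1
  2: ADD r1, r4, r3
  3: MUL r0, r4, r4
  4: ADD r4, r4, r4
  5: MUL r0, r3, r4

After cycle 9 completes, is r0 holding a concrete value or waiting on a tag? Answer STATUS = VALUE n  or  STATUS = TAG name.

STATUS = TAG Mul1

cycle 1: issue MUL r2<-Mul1 // r0:2,r1:8,r2:Mul1,r3:3,r4:1
cycle 2: issue SUB r3<-Add1 // r0:2,r1:8,r2:Mul1,r3:Add1,r4:1
cycle 3: issue ADD r1<-Add2 // r0:2,r1:Add2,r2:Mul1,r3:Add1,r4:1
cycle 4: CDB Add1=-6; issue MUL r0<-Mul2 // r0:Mul2,r1:Add2,r2:Mul1,r3:-6,r4:1
cycle 5: CDB Mul1=2; issue ADD r4<-Add1 // r0:Mul2,r1:Add2,r2:2,r3:-6,r4:Add1
cycle 6: CDB Add2=-5; issue MUL r0<-Mul1 // r0:Mul1,r1:-5,r2:2,r3:-6,r4:Add1
cycle 7: CDB Add1=2 // r0:Mul1,r1:-5,r2:2,r3:-6,r4:2
cycle 8: CDB Mul2=1 // r0:Mul1,r1:-5,r2:2,r3:-6,r4:2
cycle 9: - // r0:Mul1,r1:-5,r2:2,r3:-6,r4:2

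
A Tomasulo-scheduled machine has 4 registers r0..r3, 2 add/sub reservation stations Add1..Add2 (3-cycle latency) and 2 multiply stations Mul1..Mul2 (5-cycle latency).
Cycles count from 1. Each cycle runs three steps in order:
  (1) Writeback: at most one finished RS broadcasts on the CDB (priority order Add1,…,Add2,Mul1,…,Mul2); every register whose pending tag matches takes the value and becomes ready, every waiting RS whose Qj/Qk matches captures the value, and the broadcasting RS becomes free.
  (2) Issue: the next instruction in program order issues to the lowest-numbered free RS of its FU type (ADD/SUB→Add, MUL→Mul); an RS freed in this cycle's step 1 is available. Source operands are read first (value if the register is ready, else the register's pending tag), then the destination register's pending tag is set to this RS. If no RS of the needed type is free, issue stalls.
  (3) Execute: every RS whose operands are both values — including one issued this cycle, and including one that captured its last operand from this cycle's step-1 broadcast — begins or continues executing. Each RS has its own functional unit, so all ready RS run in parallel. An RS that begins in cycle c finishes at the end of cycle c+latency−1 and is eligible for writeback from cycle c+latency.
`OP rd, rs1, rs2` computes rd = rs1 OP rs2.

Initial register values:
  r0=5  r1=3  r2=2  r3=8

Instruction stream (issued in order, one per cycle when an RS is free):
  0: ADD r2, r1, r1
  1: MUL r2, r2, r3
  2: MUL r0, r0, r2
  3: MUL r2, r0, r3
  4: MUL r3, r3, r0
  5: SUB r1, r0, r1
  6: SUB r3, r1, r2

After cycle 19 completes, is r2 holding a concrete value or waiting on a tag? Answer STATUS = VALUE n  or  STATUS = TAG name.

  c1: issue ADD r2<-Add1  regs: r0:5,r1:3,r2:Add1,r3:8
  c2: issue MUL r2<-Mul1  regs: r0:5,r1:3,r2:Mul1,r3:8
  c3: issue MUL r0<-Mul2  regs: r0:Mul2,r1:3,r2:Mul1,r3:8
  c4: CDB Add1=6; stall  regs: r0:Mul2,r1:3,r2:Mul1,r3:8
  c5: stall  regs: r0:Mul2,r1:3,r2:Mul1,r3:8
  c6: stall  regs: r0:Mul2,r1:3,r2:Mul1,r3:8
  c7: stall  regs: r0:Mul2,r1:3,r2:Mul1,r3:8
  c8: stall  regs: r0:Mul2,r1:3,r2:Mul1,r3:8
  c9: CDB Mul1=48; issue MUL r2<-Mul1  regs: r0:Mul2,r1:3,r2:Mul1,r3:8
  c10: stall  regs: r0:Mul2,r1:3,r2:Mul1,r3:8
  c11: stall  regs: r0:Mul2,r1:3,r2:Mul1,r3:8
  c12: stall  regs: r0:Mul2,r1:3,r2:Mul1,r3:8
  c13: stall  regs: r0:Mul2,r1:3,r2:Mul1,r3:8
  c14: CDB Mul2=240; issue MUL r3<-Mul2  regs: r0:240,r1:3,r2:Mul1,r3:Mul2
  c15: issue SUB r1<-Add1  regs: r0:240,r1:Add1,r2:Mul1,r3:Mul2
  c16: issue SUB r3<-Add2  regs: r0:240,r1:Add1,r2:Mul1,r3:Add2
  c17: -  regs: r0:240,r1:Add1,r2:Mul1,r3:Add2
  c18: CDB Add1=237  regs: r0:240,r1:237,r2:Mul1,r3:Add2
  c19: CDB Mul1=1920  regs: r0:240,r1:237,r2:1920,r3:Add2

STATUS = VALUE 1920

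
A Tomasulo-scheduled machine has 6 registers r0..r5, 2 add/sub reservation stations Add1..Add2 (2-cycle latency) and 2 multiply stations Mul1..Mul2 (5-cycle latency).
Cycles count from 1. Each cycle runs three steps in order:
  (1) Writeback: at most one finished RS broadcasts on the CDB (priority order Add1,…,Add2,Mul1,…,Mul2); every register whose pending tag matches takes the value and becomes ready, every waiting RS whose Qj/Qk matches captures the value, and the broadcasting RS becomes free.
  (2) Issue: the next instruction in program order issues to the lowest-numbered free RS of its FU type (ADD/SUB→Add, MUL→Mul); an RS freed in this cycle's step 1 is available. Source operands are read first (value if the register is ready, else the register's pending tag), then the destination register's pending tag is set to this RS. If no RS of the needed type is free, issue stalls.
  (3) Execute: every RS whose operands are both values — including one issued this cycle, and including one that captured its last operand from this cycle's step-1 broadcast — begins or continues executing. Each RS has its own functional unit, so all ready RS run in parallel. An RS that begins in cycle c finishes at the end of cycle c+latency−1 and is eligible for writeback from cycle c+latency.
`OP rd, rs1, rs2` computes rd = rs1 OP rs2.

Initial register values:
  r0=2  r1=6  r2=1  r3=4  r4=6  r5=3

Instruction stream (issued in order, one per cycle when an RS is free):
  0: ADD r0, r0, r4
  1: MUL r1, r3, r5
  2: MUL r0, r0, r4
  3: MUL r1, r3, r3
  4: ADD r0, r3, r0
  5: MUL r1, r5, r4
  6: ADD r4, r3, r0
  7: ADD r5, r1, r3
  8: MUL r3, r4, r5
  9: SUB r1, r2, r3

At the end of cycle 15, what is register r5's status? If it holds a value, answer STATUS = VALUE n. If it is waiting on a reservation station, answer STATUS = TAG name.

c1: issue ADD r0<-Add1 | r0:Add1,r1:6,r2:1,r3:4,r4:6,r5:3
c2: issue MUL r1<-Mul1 | r0:Add1,r1:Mul1,r2:1,r3:4,r4:6,r5:3
c3: CDB Add1=8; issue MUL r0<-Mul2 | r0:Mul2,r1:Mul1,r2:1,r3:4,r4:6,r5:3
c4: stall | r0:Mul2,r1:Mul1,r2:1,r3:4,r4:6,r5:3
c5: stall | r0:Mul2,r1:Mul1,r2:1,r3:4,r4:6,r5:3
c6: stall | r0:Mul2,r1:Mul1,r2:1,r3:4,r4:6,r5:3
c7: CDB Mul1=12; issue MUL r1<-Mul1 | r0:Mul2,r1:Mul1,r2:1,r3:4,r4:6,r5:3
c8: CDB Mul2=48; issue ADD r0<-Add1 | r0:Add1,r1:Mul1,r2:1,r3:4,r4:6,r5:3
c9: issue MUL r1<-Mul2 | r0:Add1,r1:Mul2,r2:1,r3:4,r4:6,r5:3
c10: CDB Add1=52; issue ADD r4<-Add1 | r0:52,r1:Mul2,r2:1,r3:4,r4:Add1,r5:3
c11: issue ADD r5<-Add2 | r0:52,r1:Mul2,r2:1,r3:4,r4:Add1,r5:Add2
c12: CDB Add1=56; stall | r0:52,r1:Mul2,r2:1,r3:4,r4:56,r5:Add2
c13: CDB Mul1=16; issue MUL r3<-Mul1 | r0:52,r1:Mul2,r2:1,r3:Mul1,r4:56,r5:Add2
c14: CDB Mul2=18; issue SUB r1<-Add1 | r0:52,r1:Add1,r2:1,r3:Mul1,r4:56,r5:Add2
c15: - | r0:52,r1:Add1,r2:1,r3:Mul1,r4:56,r5:Add2

STATUS = TAG Add2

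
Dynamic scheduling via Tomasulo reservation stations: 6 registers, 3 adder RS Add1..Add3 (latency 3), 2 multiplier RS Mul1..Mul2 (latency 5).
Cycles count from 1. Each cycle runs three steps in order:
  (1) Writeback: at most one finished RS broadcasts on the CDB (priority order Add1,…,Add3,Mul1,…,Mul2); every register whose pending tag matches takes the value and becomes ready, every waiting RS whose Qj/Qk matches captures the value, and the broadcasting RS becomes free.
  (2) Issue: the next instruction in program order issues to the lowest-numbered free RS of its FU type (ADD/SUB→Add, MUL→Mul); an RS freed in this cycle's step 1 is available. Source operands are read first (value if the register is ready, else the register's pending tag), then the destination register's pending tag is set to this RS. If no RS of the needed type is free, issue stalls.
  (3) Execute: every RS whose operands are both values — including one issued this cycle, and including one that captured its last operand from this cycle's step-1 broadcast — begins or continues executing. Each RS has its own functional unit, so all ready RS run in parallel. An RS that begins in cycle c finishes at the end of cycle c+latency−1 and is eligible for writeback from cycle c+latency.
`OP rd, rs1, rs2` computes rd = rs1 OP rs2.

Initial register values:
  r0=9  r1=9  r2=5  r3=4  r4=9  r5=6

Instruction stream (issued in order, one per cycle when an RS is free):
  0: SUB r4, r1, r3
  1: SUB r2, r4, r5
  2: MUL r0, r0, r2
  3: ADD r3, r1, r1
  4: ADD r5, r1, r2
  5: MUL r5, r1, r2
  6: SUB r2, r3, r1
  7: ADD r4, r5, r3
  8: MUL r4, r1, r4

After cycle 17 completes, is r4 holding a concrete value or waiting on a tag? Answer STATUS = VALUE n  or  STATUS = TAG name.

STATUS = TAG Mul1

c1: issue SUB r4<-Add1 | r0:9,r1:9,r2:5,r3:4,r4:Add1,r5:6
c2: issue SUB r2<-Add2 | r0:9,r1:9,r2:Add2,r3:4,r4:Add1,r5:6
c3: issue MUL r0<-Mul1 | r0:Mul1,r1:9,r2:Add2,r3:4,r4:Add1,r5:6
c4: CDB Add1=5; issue ADD r3<-Add1 | r0:Mul1,r1:9,r2:Add2,r3:Add1,r4:5,r5:6
c5: issue ADD r5<-Add3 | r0:Mul1,r1:9,r2:Add2,r3:Add1,r4:5,r5:Add3
c6: issue MUL r5<-Mul2 | r0:Mul1,r1:9,r2:Add2,r3:Add1,r4:5,r5:Mul2
c7: CDB Add1=18; issue SUB r2<-Add1 | r0:Mul1,r1:9,r2:Add1,r3:18,r4:5,r5:Mul2
c8: CDB Add2=-1; issue ADD r4<-Add2 | r0:Mul1,r1:9,r2:Add1,r3:18,r4:Add2,r5:Mul2
c9: stall | r0:Mul1,r1:9,r2:Add1,r3:18,r4:Add2,r5:Mul2
c10: CDB Add1=9; stall | r0:Mul1,r1:9,r2:9,r3:18,r4:Add2,r5:Mul2
c11: CDB Add3=8; stall | r0:Mul1,r1:9,r2:9,r3:18,r4:Add2,r5:Mul2
c12: stall | r0:Mul1,r1:9,r2:9,r3:18,r4:Add2,r5:Mul2
c13: CDB Mul1=-9; issue MUL r4<-Mul1 | r0:-9,r1:9,r2:9,r3:18,r4:Mul1,r5:Mul2
c14: CDB Mul2=-9 | r0:-9,r1:9,r2:9,r3:18,r4:Mul1,r5:-9
c15: - | r0:-9,r1:9,r2:9,r3:18,r4:Mul1,r5:-9
c16: - | r0:-9,r1:9,r2:9,r3:18,r4:Mul1,r5:-9
c17: CDB Add2=9 | r0:-9,r1:9,r2:9,r3:18,r4:Mul1,r5:-9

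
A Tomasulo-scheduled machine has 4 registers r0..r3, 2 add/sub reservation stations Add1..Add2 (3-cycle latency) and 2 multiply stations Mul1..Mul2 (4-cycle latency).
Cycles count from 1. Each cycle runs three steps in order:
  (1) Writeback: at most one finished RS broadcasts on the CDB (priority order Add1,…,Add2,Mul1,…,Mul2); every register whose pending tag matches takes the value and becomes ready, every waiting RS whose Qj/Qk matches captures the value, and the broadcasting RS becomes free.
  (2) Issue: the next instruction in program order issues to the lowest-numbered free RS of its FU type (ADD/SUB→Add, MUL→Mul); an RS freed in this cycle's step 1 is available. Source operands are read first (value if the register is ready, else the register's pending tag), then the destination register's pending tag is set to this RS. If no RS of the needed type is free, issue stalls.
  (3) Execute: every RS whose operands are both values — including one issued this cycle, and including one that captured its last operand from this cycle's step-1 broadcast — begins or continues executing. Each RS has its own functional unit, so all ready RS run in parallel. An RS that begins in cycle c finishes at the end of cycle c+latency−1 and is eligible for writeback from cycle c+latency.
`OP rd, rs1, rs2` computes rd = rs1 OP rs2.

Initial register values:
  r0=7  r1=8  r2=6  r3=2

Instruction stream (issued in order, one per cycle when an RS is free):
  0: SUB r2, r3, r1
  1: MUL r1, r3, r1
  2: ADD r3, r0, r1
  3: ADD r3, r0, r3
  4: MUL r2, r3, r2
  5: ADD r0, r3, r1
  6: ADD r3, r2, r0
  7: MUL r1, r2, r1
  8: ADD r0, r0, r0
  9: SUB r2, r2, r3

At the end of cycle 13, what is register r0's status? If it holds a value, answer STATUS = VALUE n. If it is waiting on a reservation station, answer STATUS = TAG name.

cycle 1: issue SUB r2<-Add1 // r0:7,r1:8,r2:Add1,r3:2
cycle 2: issue MUL r1<-Mul1 // r0:7,r1:Mul1,r2:Add1,r3:2
cycle 3: issue ADD r3<-Add2 // r0:7,r1:Mul1,r2:Add1,r3:Add2
cycle 4: CDB Add1=-6; issue ADD r3<-Add1 // r0:7,r1:Mul1,r2:-6,r3:Add1
cycle 5: issue MUL r2<-Mul2 // r0:7,r1:Mul1,r2:Mul2,r3:Add1
cycle 6: CDB Mul1=16; stall // r0:7,r1:16,r2:Mul2,r3:Add1
cycle 7: stall // r0:7,r1:16,r2:Mul2,r3:Add1
cycle 8: stall // r0:7,r1:16,r2:Mul2,r3:Add1
cycle 9: CDB Add2=23; issue ADD r0<-Add2 // r0:Add2,r1:16,r2:Mul2,r3:Add1
cycle 10: stall // r0:Add2,r1:16,r2:Mul2,r3:Add1
cycle 11: stall // r0:Add2,r1:16,r2:Mul2,r3:Add1
cycle 12: CDB Add1=30; issue ADD r3<-Add1 // r0:Add2,r1:16,r2:Mul2,r3:Add1
cycle 13: issue MUL r1<-Mul1 // r0:Add2,r1:Mul1,r2:Mul2,r3:Add1

STATUS = TAG Add2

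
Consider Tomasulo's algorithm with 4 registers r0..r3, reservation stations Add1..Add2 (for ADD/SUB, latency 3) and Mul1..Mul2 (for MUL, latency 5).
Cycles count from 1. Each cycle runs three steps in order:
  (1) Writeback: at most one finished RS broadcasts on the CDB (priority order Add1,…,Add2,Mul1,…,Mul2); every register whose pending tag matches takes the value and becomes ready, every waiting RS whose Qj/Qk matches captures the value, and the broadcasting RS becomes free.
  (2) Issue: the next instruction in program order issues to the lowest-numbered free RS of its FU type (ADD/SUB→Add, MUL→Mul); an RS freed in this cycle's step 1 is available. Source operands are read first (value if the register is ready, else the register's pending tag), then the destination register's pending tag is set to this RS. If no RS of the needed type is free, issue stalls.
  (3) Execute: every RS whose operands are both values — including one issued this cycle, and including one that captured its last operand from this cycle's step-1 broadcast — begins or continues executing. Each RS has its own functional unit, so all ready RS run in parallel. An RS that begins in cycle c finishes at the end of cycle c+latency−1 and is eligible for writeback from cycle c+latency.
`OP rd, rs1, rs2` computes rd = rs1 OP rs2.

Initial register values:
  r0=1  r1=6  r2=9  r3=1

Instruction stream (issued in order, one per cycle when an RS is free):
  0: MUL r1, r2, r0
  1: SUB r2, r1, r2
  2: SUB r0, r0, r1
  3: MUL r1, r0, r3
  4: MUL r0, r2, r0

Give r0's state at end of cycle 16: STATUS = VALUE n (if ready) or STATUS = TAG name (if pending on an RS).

STATUS = VALUE 0

  c1: issue MUL r1<-Mul1  regs: r0:1,r1:Mul1,r2:9,r3:1
  c2: issue SUB r2<-Add1  regs: r0:1,r1:Mul1,r2:Add1,r3:1
  c3: issue SUB r0<-Add2  regs: r0:Add2,r1:Mul1,r2:Add1,r3:1
  c4: issue MUL r1<-Mul2  regs: r0:Add2,r1:Mul2,r2:Add1,r3:1
  c5: stall  regs: r0:Add2,r1:Mul2,r2:Add1,r3:1
  c6: CDB Mul1=9; issue MUL r0<-Mul1  regs: r0:Mul1,r1:Mul2,r2:Add1,r3:1
  c7: -  regs: r0:Mul1,r1:Mul2,r2:Add1,r3:1
  c8: -  regs: r0:Mul1,r1:Mul2,r2:Add1,r3:1
  c9: CDB Add1=0  regs: r0:Mul1,r1:Mul2,r2:0,r3:1
  c10: CDB Add2=-8  regs: r0:Mul1,r1:Mul2,r2:0,r3:1
  c11: -  regs: r0:Mul1,r1:Mul2,r2:0,r3:1
  c12: -  regs: r0:Mul1,r1:Mul2,r2:0,r3:1
  c13: -  regs: r0:Mul1,r1:Mul2,r2:0,r3:1
  c14: -  regs: r0:Mul1,r1:Mul2,r2:0,r3:1
  c15: CDB Mul1=0  regs: r0:0,r1:Mul2,r2:0,r3:1
  c16: CDB Mul2=-8  regs: r0:0,r1:-8,r2:0,r3:1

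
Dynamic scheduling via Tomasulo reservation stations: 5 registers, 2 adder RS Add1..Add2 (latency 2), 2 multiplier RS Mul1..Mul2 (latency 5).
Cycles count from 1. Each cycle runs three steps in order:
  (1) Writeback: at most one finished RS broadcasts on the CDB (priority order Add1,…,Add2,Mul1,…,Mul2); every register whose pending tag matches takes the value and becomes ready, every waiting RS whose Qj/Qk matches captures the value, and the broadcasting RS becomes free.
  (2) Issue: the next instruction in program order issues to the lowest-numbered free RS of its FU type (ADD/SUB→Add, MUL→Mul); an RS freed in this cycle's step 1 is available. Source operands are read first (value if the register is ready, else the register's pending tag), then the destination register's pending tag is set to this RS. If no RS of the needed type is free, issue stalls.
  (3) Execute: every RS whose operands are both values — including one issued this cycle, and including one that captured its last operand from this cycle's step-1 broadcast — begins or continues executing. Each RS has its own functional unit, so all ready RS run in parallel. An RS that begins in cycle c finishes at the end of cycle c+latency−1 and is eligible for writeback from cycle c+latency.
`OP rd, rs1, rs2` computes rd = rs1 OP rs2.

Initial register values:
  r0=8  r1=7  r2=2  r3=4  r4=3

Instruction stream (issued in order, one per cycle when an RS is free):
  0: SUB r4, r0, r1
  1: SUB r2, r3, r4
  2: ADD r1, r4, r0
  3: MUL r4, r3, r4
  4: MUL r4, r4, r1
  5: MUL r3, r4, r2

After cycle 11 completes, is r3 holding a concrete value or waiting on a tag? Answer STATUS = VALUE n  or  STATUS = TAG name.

STATUS = TAG Mul1

  c1: issue SUB r4<-Add1  regs: r0:8,r1:7,r2:2,r3:4,r4:Add1
  c2: issue SUB r2<-Add2  regs: r0:8,r1:7,r2:Add2,r3:4,r4:Add1
  c3: CDB Add1=1; issue ADD r1<-Add1  regs: r0:8,r1:Add1,r2:Add2,r3:4,r4:1
  c4: issue MUL r4<-Mul1  regs: r0:8,r1:Add1,r2:Add2,r3:4,r4:Mul1
  c5: CDB Add1=9; issue MUL r4<-Mul2  regs: r0:8,r1:9,r2:Add2,r3:4,r4:Mul2
  c6: CDB Add2=3; stall  regs: r0:8,r1:9,r2:3,r3:4,r4:Mul2
  c7: stall  regs: r0:8,r1:9,r2:3,r3:4,r4:Mul2
  c8: stall  regs: r0:8,r1:9,r2:3,r3:4,r4:Mul2
  c9: CDB Mul1=4; issue MUL r3<-Mul1  regs: r0:8,r1:9,r2:3,r3:Mul1,r4:Mul2
  c10: -  regs: r0:8,r1:9,r2:3,r3:Mul1,r4:Mul2
  c11: -  regs: r0:8,r1:9,r2:3,r3:Mul1,r4:Mul2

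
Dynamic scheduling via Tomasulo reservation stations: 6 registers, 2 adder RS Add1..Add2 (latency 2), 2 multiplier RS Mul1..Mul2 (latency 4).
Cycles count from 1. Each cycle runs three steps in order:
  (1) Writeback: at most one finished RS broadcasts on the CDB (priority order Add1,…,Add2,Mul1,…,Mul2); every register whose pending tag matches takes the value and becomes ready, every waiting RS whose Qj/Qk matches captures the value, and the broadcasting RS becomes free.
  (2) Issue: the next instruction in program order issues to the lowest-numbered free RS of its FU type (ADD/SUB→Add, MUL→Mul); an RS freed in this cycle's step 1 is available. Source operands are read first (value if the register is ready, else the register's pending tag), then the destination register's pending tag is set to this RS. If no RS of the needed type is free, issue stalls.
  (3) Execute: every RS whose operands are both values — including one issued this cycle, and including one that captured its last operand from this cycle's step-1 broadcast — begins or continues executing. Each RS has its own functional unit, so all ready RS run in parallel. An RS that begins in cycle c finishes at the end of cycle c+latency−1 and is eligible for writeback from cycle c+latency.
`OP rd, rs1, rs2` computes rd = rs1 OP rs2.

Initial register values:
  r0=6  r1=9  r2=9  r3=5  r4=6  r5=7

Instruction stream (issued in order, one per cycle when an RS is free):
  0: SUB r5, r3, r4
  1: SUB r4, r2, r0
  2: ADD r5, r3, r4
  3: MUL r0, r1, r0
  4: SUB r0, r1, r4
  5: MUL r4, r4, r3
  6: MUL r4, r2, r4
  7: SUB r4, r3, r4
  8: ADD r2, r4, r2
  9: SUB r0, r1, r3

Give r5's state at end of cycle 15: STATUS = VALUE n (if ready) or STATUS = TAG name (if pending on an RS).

cycle 1: issue SUB r5<-Add1 // r0:6,r1:9,r2:9,r3:5,r4:6,r5:Add1
cycle 2: issue SUB r4<-Add2 // r0:6,r1:9,r2:9,r3:5,r4:Add2,r5:Add1
cycle 3: CDB Add1=-1; issue ADD r5<-Add1 // r0:6,r1:9,r2:9,r3:5,r4:Add2,r5:Add1
cycle 4: CDB Add2=3; issue MUL r0<-Mul1 // r0:Mul1,r1:9,r2:9,r3:5,r4:3,r5:Add1
cycle 5: issue SUB r0<-Add2 // r0:Add2,r1:9,r2:9,r3:5,r4:3,r5:Add1
cycle 6: CDB Add1=8; issue MUL r4<-Mul2 // r0:Add2,r1:9,r2:9,r3:5,r4:Mul2,r5:8
cycle 7: CDB Add2=6; stall // r0:6,r1:9,r2:9,r3:5,r4:Mul2,r5:8
cycle 8: CDB Mul1=54; issue MUL r4<-Mul1 // r0:6,r1:9,r2:9,r3:5,r4:Mul1,r5:8
cycle 9: issue SUB r4<-Add1 // r0:6,r1:9,r2:9,r3:5,r4:Add1,r5:8
cycle 10: CDB Mul2=15; issue ADD r2<-Add2 // r0:6,r1:9,r2:Add2,r3:5,r4:Add1,r5:8
cycle 11: stall // r0:6,r1:9,r2:Add2,r3:5,r4:Add1,r5:8
cycle 12: stall // r0:6,r1:9,r2:Add2,r3:5,r4:Add1,r5:8
cycle 13: stall // r0:6,r1:9,r2:Add2,r3:5,r4:Add1,r5:8
cycle 14: CDB Mul1=135; stall // r0:6,r1:9,r2:Add2,r3:5,r4:Add1,r5:8
cycle 15: stall // r0:6,r1:9,r2:Add2,r3:5,r4:Add1,r5:8

STATUS = VALUE 8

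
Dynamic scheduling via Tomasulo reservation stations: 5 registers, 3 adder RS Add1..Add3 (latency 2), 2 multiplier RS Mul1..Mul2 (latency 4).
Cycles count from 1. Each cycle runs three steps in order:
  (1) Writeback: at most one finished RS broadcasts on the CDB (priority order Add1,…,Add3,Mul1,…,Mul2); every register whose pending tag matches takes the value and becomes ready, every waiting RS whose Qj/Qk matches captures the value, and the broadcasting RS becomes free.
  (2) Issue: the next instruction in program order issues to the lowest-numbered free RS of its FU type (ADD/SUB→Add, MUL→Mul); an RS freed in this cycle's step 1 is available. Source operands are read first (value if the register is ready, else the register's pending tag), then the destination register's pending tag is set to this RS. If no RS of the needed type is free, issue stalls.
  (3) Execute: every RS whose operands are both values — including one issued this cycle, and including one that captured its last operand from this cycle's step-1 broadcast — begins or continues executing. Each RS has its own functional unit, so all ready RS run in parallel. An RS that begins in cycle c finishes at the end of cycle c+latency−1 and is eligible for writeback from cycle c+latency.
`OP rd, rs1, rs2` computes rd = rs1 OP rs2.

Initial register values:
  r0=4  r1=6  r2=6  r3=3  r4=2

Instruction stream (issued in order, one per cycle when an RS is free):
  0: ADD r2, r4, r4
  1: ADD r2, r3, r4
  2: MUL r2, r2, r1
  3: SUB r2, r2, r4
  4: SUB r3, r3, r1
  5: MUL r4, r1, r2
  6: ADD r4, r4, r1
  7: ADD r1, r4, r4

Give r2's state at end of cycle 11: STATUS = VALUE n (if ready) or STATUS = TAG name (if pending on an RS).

  c1: issue ADD r2<-Add1  regs: r0:4,r1:6,r2:Add1,r3:3,r4:2
  c2: issue ADD r2<-Add2  regs: r0:4,r1:6,r2:Add2,r3:3,r4:2
  c3: CDB Add1=4; issue MUL r2<-Mul1  regs: r0:4,r1:6,r2:Mul1,r3:3,r4:2
  c4: CDB Add2=5; issue SUB r2<-Add1  regs: r0:4,r1:6,r2:Add1,r3:3,r4:2
  c5: issue SUB r3<-Add2  regs: r0:4,r1:6,r2:Add1,r3:Add2,r4:2
  c6: issue MUL r4<-Mul2  regs: r0:4,r1:6,r2:Add1,r3:Add2,r4:Mul2
  c7: CDB Add2=-3; issue ADD r4<-Add2  regs: r0:4,r1:6,r2:Add1,r3:-3,r4:Add2
  c8: CDB Mul1=30; issue ADD r1<-Add3  regs: r0:4,r1:Add3,r2:Add1,r3:-3,r4:Add2
  c9: -  regs: r0:4,r1:Add3,r2:Add1,r3:-3,r4:Add2
  c10: CDB Add1=28  regs: r0:4,r1:Add3,r2:28,r3:-3,r4:Add2
  c11: -  regs: r0:4,r1:Add3,r2:28,r3:-3,r4:Add2

STATUS = VALUE 28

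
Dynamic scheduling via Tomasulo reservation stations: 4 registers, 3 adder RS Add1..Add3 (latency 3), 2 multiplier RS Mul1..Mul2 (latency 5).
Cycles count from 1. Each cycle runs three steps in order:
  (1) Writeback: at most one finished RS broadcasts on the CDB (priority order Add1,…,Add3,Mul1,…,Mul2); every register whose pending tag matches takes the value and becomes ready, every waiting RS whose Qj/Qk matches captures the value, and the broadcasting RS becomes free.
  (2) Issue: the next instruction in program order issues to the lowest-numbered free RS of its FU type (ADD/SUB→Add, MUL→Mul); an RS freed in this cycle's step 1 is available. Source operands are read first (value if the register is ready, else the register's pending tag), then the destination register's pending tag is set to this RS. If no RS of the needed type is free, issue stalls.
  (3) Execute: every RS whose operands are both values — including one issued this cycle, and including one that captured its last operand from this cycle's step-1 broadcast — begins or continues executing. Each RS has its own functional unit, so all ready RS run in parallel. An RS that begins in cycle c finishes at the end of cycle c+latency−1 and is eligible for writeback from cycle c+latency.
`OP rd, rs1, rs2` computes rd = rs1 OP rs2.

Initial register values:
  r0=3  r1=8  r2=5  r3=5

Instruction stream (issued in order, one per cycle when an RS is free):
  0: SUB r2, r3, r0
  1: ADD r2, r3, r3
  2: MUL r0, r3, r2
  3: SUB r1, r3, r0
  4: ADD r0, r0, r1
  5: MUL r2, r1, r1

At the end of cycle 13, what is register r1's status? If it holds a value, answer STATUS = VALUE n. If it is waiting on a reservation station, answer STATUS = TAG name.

STATUS = VALUE -45

  c1: issue SUB r2<-Add1  regs: r0:3,r1:8,r2:Add1,r3:5
  c2: issue ADD r2<-Add2  regs: r0:3,r1:8,r2:Add2,r3:5
  c3: issue MUL r0<-Mul1  regs: r0:Mul1,r1:8,r2:Add2,r3:5
  c4: CDB Add1=2; issue SUB r1<-Add1  regs: r0:Mul1,r1:Add1,r2:Add2,r3:5
  c5: CDB Add2=10; issue ADD r0<-Add2  regs: r0:Add2,r1:Add1,r2:10,r3:5
  c6: issue MUL r2<-Mul2  regs: r0:Add2,r1:Add1,r2:Mul2,r3:5
  c7: -  regs: r0:Add2,r1:Add1,r2:Mul2,r3:5
  c8: -  regs: r0:Add2,r1:Add1,r2:Mul2,r3:5
  c9: -  regs: r0:Add2,r1:Add1,r2:Mul2,r3:5
  c10: CDB Mul1=50  regs: r0:Add2,r1:Add1,r2:Mul2,r3:5
  c11: -  regs: r0:Add2,r1:Add1,r2:Mul2,r3:5
  c12: -  regs: r0:Add2,r1:Add1,r2:Mul2,r3:5
  c13: CDB Add1=-45  regs: r0:Add2,r1:-45,r2:Mul2,r3:5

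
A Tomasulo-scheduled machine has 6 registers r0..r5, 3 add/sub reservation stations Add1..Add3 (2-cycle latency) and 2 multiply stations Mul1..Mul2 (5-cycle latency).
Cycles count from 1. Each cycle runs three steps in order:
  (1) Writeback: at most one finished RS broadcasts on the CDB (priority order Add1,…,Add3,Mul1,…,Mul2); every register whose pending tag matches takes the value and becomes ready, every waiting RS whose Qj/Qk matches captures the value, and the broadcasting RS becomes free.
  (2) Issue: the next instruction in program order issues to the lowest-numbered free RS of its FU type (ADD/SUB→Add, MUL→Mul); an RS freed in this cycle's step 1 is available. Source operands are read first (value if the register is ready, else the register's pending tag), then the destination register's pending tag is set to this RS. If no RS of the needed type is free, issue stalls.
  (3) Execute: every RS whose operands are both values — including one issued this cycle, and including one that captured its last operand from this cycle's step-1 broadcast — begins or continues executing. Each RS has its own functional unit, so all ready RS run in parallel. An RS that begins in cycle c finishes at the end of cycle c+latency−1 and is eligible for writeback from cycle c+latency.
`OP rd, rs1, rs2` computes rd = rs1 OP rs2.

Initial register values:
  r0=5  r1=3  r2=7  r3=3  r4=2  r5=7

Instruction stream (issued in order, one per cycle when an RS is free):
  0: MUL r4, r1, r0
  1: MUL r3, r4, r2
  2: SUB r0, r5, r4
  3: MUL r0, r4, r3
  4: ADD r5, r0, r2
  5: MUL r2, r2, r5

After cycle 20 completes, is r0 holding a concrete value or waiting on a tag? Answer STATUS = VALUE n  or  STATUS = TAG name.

cycle 1: issue MUL r4<-Mul1 // r0:5,r1:3,r2:7,r3:3,r4:Mul1,r5:7
cycle 2: issue MUL r3<-Mul2 // r0:5,r1:3,r2:7,r3:Mul2,r4:Mul1,r5:7
cycle 3: issue SUB r0<-Add1 // r0:Add1,r1:3,r2:7,r3:Mul2,r4:Mul1,r5:7
cycle 4: stall // r0:Add1,r1:3,r2:7,r3:Mul2,r4:Mul1,r5:7
cycle 5: stall // r0:Add1,r1:3,r2:7,r3:Mul2,r4:Mul1,r5:7
cycle 6: CDB Mul1=15; issue MUL r0<-Mul1 // r0:Mul1,r1:3,r2:7,r3:Mul2,r4:15,r5:7
cycle 7: issue ADD r5<-Add2 // r0:Mul1,r1:3,r2:7,r3:Mul2,r4:15,r5:Add2
cycle 8: CDB Add1=-8; stall // r0:Mul1,r1:3,r2:7,r3:Mul2,r4:15,r5:Add2
cycle 9: stall // r0:Mul1,r1:3,r2:7,r3:Mul2,r4:15,r5:Add2
cycle 10: stall // r0:Mul1,r1:3,r2:7,r3:Mul2,r4:15,r5:Add2
cycle 11: CDB Mul2=105; issue MUL r2<-Mul2 // r0:Mul1,r1:3,r2:Mul2,r3:105,r4:15,r5:Add2
cycle 12: - // r0:Mul1,r1:3,r2:Mul2,r3:105,r4:15,r5:Add2
cycle 13: - // r0:Mul1,r1:3,r2:Mul2,r3:105,r4:15,r5:Add2
cycle 14: - // r0:Mul1,r1:3,r2:Mul2,r3:105,r4:15,r5:Add2
cycle 15: - // r0:Mul1,r1:3,r2:Mul2,r3:105,r4:15,r5:Add2
cycle 16: CDB Mul1=1575 // r0:1575,r1:3,r2:Mul2,r3:105,r4:15,r5:Add2
cycle 17: - // r0:1575,r1:3,r2:Mul2,r3:105,r4:15,r5:Add2
cycle 18: CDB Add2=1582 // r0:1575,r1:3,r2:Mul2,r3:105,r4:15,r5:1582
cycle 19: - // r0:1575,r1:3,r2:Mul2,r3:105,r4:15,r5:1582
cycle 20: - // r0:1575,r1:3,r2:Mul2,r3:105,r4:15,r5:1582

STATUS = VALUE 1575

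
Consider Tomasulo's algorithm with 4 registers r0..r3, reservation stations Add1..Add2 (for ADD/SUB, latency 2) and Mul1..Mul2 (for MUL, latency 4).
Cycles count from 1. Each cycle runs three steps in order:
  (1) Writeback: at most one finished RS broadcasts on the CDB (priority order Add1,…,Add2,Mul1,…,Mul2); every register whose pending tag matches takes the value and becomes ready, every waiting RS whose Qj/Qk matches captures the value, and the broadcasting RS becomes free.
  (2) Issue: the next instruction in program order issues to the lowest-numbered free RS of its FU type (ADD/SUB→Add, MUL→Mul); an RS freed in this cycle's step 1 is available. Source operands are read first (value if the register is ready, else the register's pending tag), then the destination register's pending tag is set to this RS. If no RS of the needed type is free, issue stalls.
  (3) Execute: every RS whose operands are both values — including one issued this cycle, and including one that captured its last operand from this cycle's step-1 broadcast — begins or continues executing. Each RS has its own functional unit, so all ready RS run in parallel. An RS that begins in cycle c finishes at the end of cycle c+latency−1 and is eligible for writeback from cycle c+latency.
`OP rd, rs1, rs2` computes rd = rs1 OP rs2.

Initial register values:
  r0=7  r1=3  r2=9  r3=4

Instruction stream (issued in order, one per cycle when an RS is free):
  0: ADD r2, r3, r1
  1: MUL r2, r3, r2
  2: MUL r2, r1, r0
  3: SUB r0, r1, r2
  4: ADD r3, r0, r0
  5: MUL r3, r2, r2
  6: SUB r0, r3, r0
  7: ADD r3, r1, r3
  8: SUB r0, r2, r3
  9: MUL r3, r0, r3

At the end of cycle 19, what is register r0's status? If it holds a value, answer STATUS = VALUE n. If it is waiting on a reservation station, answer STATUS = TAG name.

STATUS = VALUE -423

c1: issue ADD r2<-Add1 | r0:7,r1:3,r2:Add1,r3:4
c2: issue MUL r2<-Mul1 | r0:7,r1:3,r2:Mul1,r3:4
c3: CDB Add1=7; issue MUL r2<-Mul2 | r0:7,r1:3,r2:Mul2,r3:4
c4: issue SUB r0<-Add1 | r0:Add1,r1:3,r2:Mul2,r3:4
c5: issue ADD r3<-Add2 | r0:Add1,r1:3,r2:Mul2,r3:Add2
c6: stall | r0:Add1,r1:3,r2:Mul2,r3:Add2
c7: CDB Mul1=28; issue MUL r3<-Mul1 | r0:Add1,r1:3,r2:Mul2,r3:Mul1
c8: CDB Mul2=21; stall | r0:Add1,r1:3,r2:21,r3:Mul1
c9: stall | r0:Add1,r1:3,r2:21,r3:Mul1
c10: CDB Add1=-18; issue SUB r0<-Add1 | r0:Add1,r1:3,r2:21,r3:Mul1
c11: stall | r0:Add1,r1:3,r2:21,r3:Mul1
c12: CDB Add2=-36; issue ADD r3<-Add2 | r0:Add1,r1:3,r2:21,r3:Add2
c13: CDB Mul1=441; stall | r0:Add1,r1:3,r2:21,r3:Add2
c14: stall | r0:Add1,r1:3,r2:21,r3:Add2
c15: CDB Add1=459; issue SUB r0<-Add1 | r0:Add1,r1:3,r2:21,r3:Add2
c16: CDB Add2=444; issue MUL r3<-Mul1 | r0:Add1,r1:3,r2:21,r3:Mul1
c17: - | r0:Add1,r1:3,r2:21,r3:Mul1
c18: CDB Add1=-423 | r0:-423,r1:3,r2:21,r3:Mul1
c19: - | r0:-423,r1:3,r2:21,r3:Mul1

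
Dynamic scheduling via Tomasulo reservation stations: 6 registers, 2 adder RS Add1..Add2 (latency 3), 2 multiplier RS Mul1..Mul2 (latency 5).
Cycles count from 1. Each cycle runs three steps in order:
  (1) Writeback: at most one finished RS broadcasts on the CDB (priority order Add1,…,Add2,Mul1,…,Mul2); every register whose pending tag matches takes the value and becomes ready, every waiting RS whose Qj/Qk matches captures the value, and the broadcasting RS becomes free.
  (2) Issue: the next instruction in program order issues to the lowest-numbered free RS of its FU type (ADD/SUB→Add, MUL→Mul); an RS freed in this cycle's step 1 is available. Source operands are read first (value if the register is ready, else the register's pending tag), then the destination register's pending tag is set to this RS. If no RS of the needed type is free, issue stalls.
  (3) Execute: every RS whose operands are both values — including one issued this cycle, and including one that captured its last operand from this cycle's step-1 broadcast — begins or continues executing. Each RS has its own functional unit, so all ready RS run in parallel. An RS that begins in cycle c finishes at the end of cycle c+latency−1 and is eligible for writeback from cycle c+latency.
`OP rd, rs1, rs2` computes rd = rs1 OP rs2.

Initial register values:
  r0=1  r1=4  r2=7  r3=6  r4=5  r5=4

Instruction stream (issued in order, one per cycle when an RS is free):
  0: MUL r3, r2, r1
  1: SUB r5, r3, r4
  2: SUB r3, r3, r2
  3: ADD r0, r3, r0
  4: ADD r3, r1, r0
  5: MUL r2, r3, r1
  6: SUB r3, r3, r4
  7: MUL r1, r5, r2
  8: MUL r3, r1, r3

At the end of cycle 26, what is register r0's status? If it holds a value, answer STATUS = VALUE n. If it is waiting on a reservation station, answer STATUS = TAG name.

c1: issue MUL r3<-Mul1 | r0:1,r1:4,r2:7,r3:Mul1,r4:5,r5:4
c2: issue SUB r5<-Add1 | r0:1,r1:4,r2:7,r3:Mul1,r4:5,r5:Add1
c3: issue SUB r3<-Add2 | r0:1,r1:4,r2:7,r3:Add2,r4:5,r5:Add1
c4: stall | r0:1,r1:4,r2:7,r3:Add2,r4:5,r5:Add1
c5: stall | r0:1,r1:4,r2:7,r3:Add2,r4:5,r5:Add1
c6: CDB Mul1=28; stall | r0:1,r1:4,r2:7,r3:Add2,r4:5,r5:Add1
c7: stall | r0:1,r1:4,r2:7,r3:Add2,r4:5,r5:Add1
c8: stall | r0:1,r1:4,r2:7,r3:Add2,r4:5,r5:Add1
c9: CDB Add1=23; issue ADD r0<-Add1 | r0:Add1,r1:4,r2:7,r3:Add2,r4:5,r5:23
c10: CDB Add2=21; issue ADD r3<-Add2 | r0:Add1,r1:4,r2:7,r3:Add2,r4:5,r5:23
c11: issue MUL r2<-Mul1 | r0:Add1,r1:4,r2:Mul1,r3:Add2,r4:5,r5:23
c12: stall | r0:Add1,r1:4,r2:Mul1,r3:Add2,r4:5,r5:23
c13: CDB Add1=22; issue SUB r3<-Add1 | r0:22,r1:4,r2:Mul1,r3:Add1,r4:5,r5:23
c14: issue MUL r1<-Mul2 | r0:22,r1:Mul2,r2:Mul1,r3:Add1,r4:5,r5:23
c15: stall | r0:22,r1:Mul2,r2:Mul1,r3:Add1,r4:5,r5:23
c16: CDB Add2=26; stall | r0:22,r1:Mul2,r2:Mul1,r3:Add1,r4:5,r5:23
c17: stall | r0:22,r1:Mul2,r2:Mul1,r3:Add1,r4:5,r5:23
c18: stall | r0:22,r1:Mul2,r2:Mul1,r3:Add1,r4:5,r5:23
c19: CDB Add1=21; stall | r0:22,r1:Mul2,r2:Mul1,r3:21,r4:5,r5:23
c20: stall | r0:22,r1:Mul2,r2:Mul1,r3:21,r4:5,r5:23
c21: CDB Mul1=104; issue MUL r3<-Mul1 | r0:22,r1:Mul2,r2:104,r3:Mul1,r4:5,r5:23
c22: - | r0:22,r1:Mul2,r2:104,r3:Mul1,r4:5,r5:23
c23: - | r0:22,r1:Mul2,r2:104,r3:Mul1,r4:5,r5:23
c24: - | r0:22,r1:Mul2,r2:104,r3:Mul1,r4:5,r5:23
c25: - | r0:22,r1:Mul2,r2:104,r3:Mul1,r4:5,r5:23
c26: CDB Mul2=2392 | r0:22,r1:2392,r2:104,r3:Mul1,r4:5,r5:23

STATUS = VALUE 22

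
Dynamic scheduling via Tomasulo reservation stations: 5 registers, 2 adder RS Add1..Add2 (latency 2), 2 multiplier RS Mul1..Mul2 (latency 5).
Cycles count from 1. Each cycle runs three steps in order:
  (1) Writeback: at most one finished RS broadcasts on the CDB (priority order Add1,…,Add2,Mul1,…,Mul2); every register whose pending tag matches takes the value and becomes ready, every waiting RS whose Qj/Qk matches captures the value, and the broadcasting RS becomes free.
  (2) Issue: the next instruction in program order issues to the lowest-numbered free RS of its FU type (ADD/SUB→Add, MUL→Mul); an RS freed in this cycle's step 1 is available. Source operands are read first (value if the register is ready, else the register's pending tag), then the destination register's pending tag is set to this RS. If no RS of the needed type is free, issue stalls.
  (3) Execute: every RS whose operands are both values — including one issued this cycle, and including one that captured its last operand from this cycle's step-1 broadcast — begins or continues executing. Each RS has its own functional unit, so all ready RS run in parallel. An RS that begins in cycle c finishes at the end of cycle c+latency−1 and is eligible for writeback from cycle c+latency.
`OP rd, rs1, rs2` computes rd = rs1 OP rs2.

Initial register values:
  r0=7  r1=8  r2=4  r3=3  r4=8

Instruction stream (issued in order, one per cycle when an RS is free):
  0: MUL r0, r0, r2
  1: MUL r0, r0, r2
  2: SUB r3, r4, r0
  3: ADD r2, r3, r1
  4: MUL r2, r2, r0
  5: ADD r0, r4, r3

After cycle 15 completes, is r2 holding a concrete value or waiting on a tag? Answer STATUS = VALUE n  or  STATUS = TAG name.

STATUS = TAG Mul1

  c1: issue MUL r0<-Mul1  regs: r0:Mul1,r1:8,r2:4,r3:3,r4:8
  c2: issue MUL r0<-Mul2  regs: r0:Mul2,r1:8,r2:4,r3:3,r4:8
  c3: issue SUB r3<-Add1  regs: r0:Mul2,r1:8,r2:4,r3:Add1,r4:8
  c4: issue ADD r2<-Add2  regs: r0:Mul2,r1:8,r2:Add2,r3:Add1,r4:8
  c5: stall  regs: r0:Mul2,r1:8,r2:Add2,r3:Add1,r4:8
  c6: CDB Mul1=28; issue MUL r2<-Mul1  regs: r0:Mul2,r1:8,r2:Mul1,r3:Add1,r4:8
  c7: stall  regs: r0:Mul2,r1:8,r2:Mul1,r3:Add1,r4:8
  c8: stall  regs: r0:Mul2,r1:8,r2:Mul1,r3:Add1,r4:8
  c9: stall  regs: r0:Mul2,r1:8,r2:Mul1,r3:Add1,r4:8
  c10: stall  regs: r0:Mul2,r1:8,r2:Mul1,r3:Add1,r4:8
  c11: CDB Mul2=112; stall  regs: r0:112,r1:8,r2:Mul1,r3:Add1,r4:8
  c12: stall  regs: r0:112,r1:8,r2:Mul1,r3:Add1,r4:8
  c13: CDB Add1=-104; issue ADD r0<-Add1  regs: r0:Add1,r1:8,r2:Mul1,r3:-104,r4:8
  c14: -  regs: r0:Add1,r1:8,r2:Mul1,r3:-104,r4:8
  c15: CDB Add1=-96  regs: r0:-96,r1:8,r2:Mul1,r3:-104,r4:8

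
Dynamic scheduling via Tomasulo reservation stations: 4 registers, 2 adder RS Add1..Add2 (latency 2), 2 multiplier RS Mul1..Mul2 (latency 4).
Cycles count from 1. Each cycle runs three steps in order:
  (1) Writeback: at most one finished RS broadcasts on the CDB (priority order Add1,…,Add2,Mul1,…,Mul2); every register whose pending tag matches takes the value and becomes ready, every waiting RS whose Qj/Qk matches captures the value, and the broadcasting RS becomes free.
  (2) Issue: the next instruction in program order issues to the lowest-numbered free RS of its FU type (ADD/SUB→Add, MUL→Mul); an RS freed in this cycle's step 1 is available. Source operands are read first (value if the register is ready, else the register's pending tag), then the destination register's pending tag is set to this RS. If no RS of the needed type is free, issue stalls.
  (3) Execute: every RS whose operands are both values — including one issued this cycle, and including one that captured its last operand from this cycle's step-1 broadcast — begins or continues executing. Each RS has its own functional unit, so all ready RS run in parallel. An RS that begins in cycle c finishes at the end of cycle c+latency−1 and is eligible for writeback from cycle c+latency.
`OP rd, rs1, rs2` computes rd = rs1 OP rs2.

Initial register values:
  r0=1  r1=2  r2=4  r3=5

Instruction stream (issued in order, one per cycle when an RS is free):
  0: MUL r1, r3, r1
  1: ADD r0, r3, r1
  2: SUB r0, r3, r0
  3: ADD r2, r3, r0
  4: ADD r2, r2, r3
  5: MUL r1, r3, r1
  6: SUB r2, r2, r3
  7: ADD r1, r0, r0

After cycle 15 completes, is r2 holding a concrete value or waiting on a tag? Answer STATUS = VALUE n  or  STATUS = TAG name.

STATUS = VALUE -5

cycle 1: issue MUL r1<-Mul1 // r0:1,r1:Mul1,r2:4,r3:5
cycle 2: issue ADD r0<-Add1 // r0:Add1,r1:Mul1,r2:4,r3:5
cycle 3: issue SUB r0<-Add2 // r0:Add2,r1:Mul1,r2:4,r3:5
cycle 4: stall // r0:Add2,r1:Mul1,r2:4,r3:5
cycle 5: CDB Mul1=10; stall // r0:Add2,r1:10,r2:4,r3:5
cycle 6: stall // r0:Add2,r1:10,r2:4,r3:5
cycle 7: CDB Add1=15; issue ADD r2<-Add1 // r0:Add2,r1:10,r2:Add1,r3:5
cycle 8: stall // r0:Add2,r1:10,r2:Add1,r3:5
cycle 9: CDB Add2=-10; issue ADD r2<-Add2 // r0:-10,r1:10,r2:Add2,r3:5
cycle 10: issue MUL r1<-Mul1 // r0:-10,r1:Mul1,r2:Add2,r3:5
cycle 11: CDB Add1=-5; issue SUB r2<-Add1 // r0:-10,r1:Mul1,r2:Add1,r3:5
cycle 12: stall // r0:-10,r1:Mul1,r2:Add1,r3:5
cycle 13: CDB Add2=0; issue ADD r1<-Add2 // r0:-10,r1:Add2,r2:Add1,r3:5
cycle 14: CDB Mul1=50 // r0:-10,r1:Add2,r2:Add1,r3:5
cycle 15: CDB Add1=-5 // r0:-10,r1:Add2,r2:-5,r3:5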